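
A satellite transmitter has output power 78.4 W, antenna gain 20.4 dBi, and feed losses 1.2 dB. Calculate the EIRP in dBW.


Pt = 78.4 W = 18.9432 dBW
EIRP = Pt_dBW + Gt - losses = 18.9432 + 20.4 - 1.2 = 38.1432 dBW

38.1432 dBW


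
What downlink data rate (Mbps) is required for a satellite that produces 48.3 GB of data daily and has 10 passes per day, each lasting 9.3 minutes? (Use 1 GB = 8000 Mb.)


total contact time = 10 * 9.3 * 60 = 5580.0000 s
data = 48.3 GB = 386400.0000 Mb
rate = 386400.0000 / 5580.0000 = 69.2473 Mbps

69.2473 Mbps


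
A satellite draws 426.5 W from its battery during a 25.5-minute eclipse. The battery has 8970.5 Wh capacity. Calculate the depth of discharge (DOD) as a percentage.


E_used = P * t / 60 = 426.5 * 25.5 / 60 = 181.2625 Wh
DOD = E_used / E_total * 100 = 181.2625 / 8970.5 * 100
DOD = 2.0207 %

2.0207 %


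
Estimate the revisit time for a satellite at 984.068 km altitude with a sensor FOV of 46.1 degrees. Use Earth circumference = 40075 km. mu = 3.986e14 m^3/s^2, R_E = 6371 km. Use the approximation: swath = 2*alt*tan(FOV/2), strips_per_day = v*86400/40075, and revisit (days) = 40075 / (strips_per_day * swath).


swath = 2*984.068*tan(0.4022984) = 837.4519 km
v = sqrt(mu/r) = 7361.6523 m/s = 7.3617 km/s
strips/day = v*86400/40075 = 7.3617*86400/40075 = 15.8714
coverage/day = strips * swath = 15.8714 * 837.4519 = 13291.5426 km
revisit = 40075 / 13291.5426 = 3.0151 days

3.0151 days


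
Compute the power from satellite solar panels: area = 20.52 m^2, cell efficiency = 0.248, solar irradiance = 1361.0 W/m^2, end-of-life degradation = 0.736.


P = area * eta * S * degradation
P = 20.52 * 0.248 * 1361.0 * 0.736
P = 5097.5909 W

5097.5909 W


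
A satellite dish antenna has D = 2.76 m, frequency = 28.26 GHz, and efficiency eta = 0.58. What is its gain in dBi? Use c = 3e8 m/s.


lambda = c/f = 3e8 / 2.826e+10 = 0.01061571 m
G = eta*(pi*D/lambda)^2 = 0.58*(pi*2.76/0.01061571)^2
G = 386943.6363 (linear)
G = 10*log10(386943.6363) = 55.8765 dBi

55.8765 dBi


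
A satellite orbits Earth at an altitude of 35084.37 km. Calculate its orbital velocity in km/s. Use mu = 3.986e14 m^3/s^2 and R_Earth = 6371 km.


r = R_E + alt = 6371.0 + 35084.37 = 41455.3700 km = 4.145537e+07 m
v = sqrt(mu/r) = sqrt(3.986e14 / 4.145537e+07) = 3100.8321 m/s = 3.1008 km/s

3.1008 km/s


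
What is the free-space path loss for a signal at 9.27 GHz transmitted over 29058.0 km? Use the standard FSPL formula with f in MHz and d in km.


f = 9.27 GHz = 9270.0000 MHz
d = 29058.0 km
FSPL = 32.44 + 20*log10(9270.0000) + 20*log10(29058.0)
FSPL = 32.44 + 79.3416 + 89.2653
FSPL = 201.0469 dB

201.0469 dB


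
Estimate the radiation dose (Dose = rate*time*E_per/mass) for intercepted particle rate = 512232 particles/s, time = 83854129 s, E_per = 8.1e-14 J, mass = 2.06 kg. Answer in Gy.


Total energy deposited = rate * time * E_per
  = 512232 * 83854129 * 8.1e-14 = 3.4792 J
Dose = E_total / mass = 3.4792 / 2.06
Dose = 1.6889 Gy

1.6889 Gy


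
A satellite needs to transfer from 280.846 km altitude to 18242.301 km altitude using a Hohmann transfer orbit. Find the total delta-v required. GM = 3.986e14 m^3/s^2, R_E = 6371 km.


r1 = 6651.8460 km = 6.651846e+06 m
r2 = 24613.3010 km = 2.4613301e+07 m
dv1 = sqrt(mu/r1)*(sqrt(2*r2/(r1+r2)) - 1) = 1972.3012 m/s
dv2 = sqrt(mu/r2)*(1 - sqrt(2*r1/(r1+r2))) = 1399.1765 m/s
total dv = |dv1| + |dv2| = 1972.3012 + 1399.1765 = 3371.4778 m/s = 3.3715 km/s

3.3715 km/s


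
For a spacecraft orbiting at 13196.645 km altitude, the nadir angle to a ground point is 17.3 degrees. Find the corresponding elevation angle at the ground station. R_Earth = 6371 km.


r = R_E + alt = 19567.6450 km
Law of sines in the satellite / Earth-center / ground-point triangle:
  sin(nadir)/R_E = sin(90 + el)/r  =>  cos(el) = (r/R_E)*sin(nadir)
cos(el) = (19567.6450 / 6371.0000) * sin(17.3 deg) = 0.9133458
el = arccos(0.9133458) = 24.0281 deg
(Earth-central angle = 90 - nadir - el = 48.6719 deg)

24.0281 degrees


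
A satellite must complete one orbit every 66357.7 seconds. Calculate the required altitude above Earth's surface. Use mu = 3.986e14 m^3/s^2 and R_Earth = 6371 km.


T = 66357.7 s
r = (mu*T^2/(4*pi^2))^(1/3) = (3.986e14 * 66357.7^2 / (4*pi^2))^(1/3)
r = 3.5425833e+07 m = 35425.8328 km
alt = r - R_E = 35425.8328 - 6371 = 29054.8328 km

29054.8328 km


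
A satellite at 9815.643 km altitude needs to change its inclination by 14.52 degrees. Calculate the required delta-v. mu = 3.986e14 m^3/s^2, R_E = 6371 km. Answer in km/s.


r = 16186.6430 km = 1.6186643e+07 m
V = sqrt(mu/r) = 4962.3827 m/s
di = 14.52 deg = 0.2534218 rad
dV = 2*V*sin(di/2) = 2*4962.3827*sin(0.1267109)
dV = 1254.2135 m/s = 1.2542 km/s

1.2542 km/s


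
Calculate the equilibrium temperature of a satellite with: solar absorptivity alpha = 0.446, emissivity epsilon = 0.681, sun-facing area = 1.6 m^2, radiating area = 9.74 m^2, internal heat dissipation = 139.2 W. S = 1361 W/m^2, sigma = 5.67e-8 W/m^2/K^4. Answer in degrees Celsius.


Numerator = alpha*S*A_sun + Q_int = 0.446*1361*1.6 + 139.2 = 1110.4096 W
Denominator = eps*sigma*A_rad = 0.681*5.67e-8*9.74 = 3.760877e-07 W/K^4
T^4 = 2.9525284e+09 K^4
T = 233.1034 K = -40.0466 C

-40.0466 degrees Celsius


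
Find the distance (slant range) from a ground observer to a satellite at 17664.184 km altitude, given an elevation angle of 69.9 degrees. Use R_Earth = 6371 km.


h = 17664.184 km, el = 69.9 deg
d = -R_E*sin(el) + sqrt((R_E*sin(el))^2 + 2*R_E*h + h^2)
d = -6371.0000*sin(1.2200) + sqrt((6371.0000*0.9390943)^2 + 2*6371.0000*17664.184 + 17664.184^2)
d = 17952.2839 km

17952.2839 km


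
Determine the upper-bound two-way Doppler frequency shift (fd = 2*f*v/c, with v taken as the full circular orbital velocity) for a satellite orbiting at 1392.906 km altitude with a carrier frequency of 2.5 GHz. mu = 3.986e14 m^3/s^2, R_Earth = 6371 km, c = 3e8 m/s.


r = 7.763906e+06 m
v = sqrt(mu/r) = 7165.2032 m/s (worst-case radial velocity)
f = 2.5 GHz = 2.5e+09 Hz
fd = 2*f*v/c = 2*2.5e+09*7165.2032/3.0e+08
fd = 119420.0538 Hz

119420.0538 Hz


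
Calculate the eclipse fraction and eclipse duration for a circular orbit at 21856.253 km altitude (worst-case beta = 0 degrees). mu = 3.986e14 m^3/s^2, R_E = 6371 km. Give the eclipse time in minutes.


r = 28227.2530 km
T = 786.6162 min
Eclipse fraction = arcsin(R_E/r)/pi = arcsin(6371.0000/28227.2530)/pi
= arcsin(0.2257039)/pi = 0.07246817
Eclipse duration = 0.07246817 * 786.6162 = 57.0046 min

57.0046 minutes


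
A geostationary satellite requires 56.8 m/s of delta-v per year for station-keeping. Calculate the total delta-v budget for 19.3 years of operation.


dV = rate * years = 56.8 * 19.3
dV = 1096.2400 m/s

1096.2400 m/s


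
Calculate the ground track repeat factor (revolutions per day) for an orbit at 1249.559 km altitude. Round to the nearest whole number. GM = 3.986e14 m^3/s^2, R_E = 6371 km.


r = 7.620559e+06 m
T = 2*pi*sqrt(r^3/mu) = 6620.5103 s = 110.3418 min
revs/day = 1440 / 110.3418 = 13.0504
Rounded: 13 revolutions per day

13 revolutions per day


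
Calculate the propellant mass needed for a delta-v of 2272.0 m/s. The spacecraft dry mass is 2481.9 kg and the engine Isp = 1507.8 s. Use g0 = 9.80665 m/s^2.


ve = Isp * g0 = 1507.8 * 9.80665 = 14786.466870 m/s
mass ratio = exp(dv/ve) = exp(2272.0/14786.466870) = 1.16608737
m_prop = m_dry * (mr - 1) = 2481.9 * (1.16608737 - 1)
m_prop = 412.2122 kg

412.2122 kg


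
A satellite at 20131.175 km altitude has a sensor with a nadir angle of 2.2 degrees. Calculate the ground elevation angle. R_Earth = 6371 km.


r = R_E + alt = 26502.1750 km
Law of sines in the satellite / Earth-center / ground-point triangle:
  sin(nadir)/R_E = sin(90 + el)/r  =>  cos(el) = (r/R_E)*sin(nadir)
cos(el) = (26502.1750 / 6371.0000) * sin(2.2 deg) = 0.1596861
el = arccos(0.1596861) = 80.8113 deg
(Earth-central angle = 90 - nadir - el = 6.9887 deg)

80.8113 degrees


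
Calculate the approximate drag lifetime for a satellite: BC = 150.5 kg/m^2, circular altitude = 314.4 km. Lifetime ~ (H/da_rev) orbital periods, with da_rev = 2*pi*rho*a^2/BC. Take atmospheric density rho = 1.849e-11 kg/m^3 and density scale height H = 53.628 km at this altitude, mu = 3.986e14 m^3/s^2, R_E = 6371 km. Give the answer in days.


a = R_E + alt = 6685.4000 km = 6.6854e+06 m
da_rev = 2*pi*rho*a^2/BC = 2*pi*1.849e-11*(6.6854e+06)^2/150.5 = 34.501269 m per revolution
N = H/da_rev = 53628.0000 m / 34.501269 m = 1554.3776 revolutions
P = 2*pi*sqrt(a^3/mu) = 5440.0428 s
lifetime = N*P = 1554.3776 * 5440.0428 = 8.4558806e+06 s = 97.8690 days

97.8690 days


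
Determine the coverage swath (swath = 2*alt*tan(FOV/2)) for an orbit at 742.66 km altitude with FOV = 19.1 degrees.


FOV = 19.1 deg = 0.3333579 rad
swath = 2 * alt * tan(FOV/2) = 2 * 742.66 * tan(0.1666789)
swath = 2 * 742.66 * 0.1682398
swath = 249.8900 km

249.8900 km


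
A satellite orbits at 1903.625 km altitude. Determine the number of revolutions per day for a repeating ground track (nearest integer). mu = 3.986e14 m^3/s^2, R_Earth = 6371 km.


r = 8.274625e+06 m
T = 2*pi*sqrt(r^3/mu) = 7490.8949 s = 124.8482 min
revs/day = 1440 / 124.8482 = 11.5340
Rounded: 12 revolutions per day

12 revolutions per day


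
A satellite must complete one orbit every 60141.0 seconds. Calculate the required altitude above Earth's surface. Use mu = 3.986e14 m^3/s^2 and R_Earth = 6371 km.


T = 60141.0 s
r = (mu*T^2/(4*pi^2))^(1/3) = (3.986e14 * 60141.0^2 / (4*pi^2))^(1/3)
r = 3.3177191e+07 m = 33177.1912 km
alt = r - R_E = 33177.1912 - 6371 = 26806.1912 km

26806.1912 km


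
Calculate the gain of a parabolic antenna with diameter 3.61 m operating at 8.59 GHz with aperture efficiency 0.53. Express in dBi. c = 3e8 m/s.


lambda = c/f = 3e8 / 8.59e+09 = 0.03492433 m
G = eta*(pi*D/lambda)^2 = 0.53*(pi*3.61/0.03492433)^2
G = 55889.9649 (linear)
G = 10*log10(55889.9649) = 47.4733 dBi

47.4733 dBi


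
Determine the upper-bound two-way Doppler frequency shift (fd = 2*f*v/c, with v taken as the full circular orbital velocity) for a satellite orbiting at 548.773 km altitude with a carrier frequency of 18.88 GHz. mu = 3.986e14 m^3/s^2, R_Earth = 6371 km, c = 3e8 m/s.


r = 6.919773e+06 m
v = sqrt(mu/r) = 7589.6670 m/s (worst-case radial velocity)
f = 18.88 GHz = 1.888e+10 Hz
fd = 2*f*v/c = 2*1.888e+10*7589.6670/3.0e+08
fd = 955286.0904 Hz

955286.0904 Hz


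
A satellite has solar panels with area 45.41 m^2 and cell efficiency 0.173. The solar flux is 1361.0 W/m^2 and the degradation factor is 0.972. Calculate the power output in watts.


P = area * eta * S * degradation
P = 45.41 * 0.173 * 1361.0 * 0.972
P = 10392.5469 W

10392.5469 W


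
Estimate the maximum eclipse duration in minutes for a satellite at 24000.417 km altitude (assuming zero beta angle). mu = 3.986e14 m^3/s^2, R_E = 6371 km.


r = 30371.4170 km
T = 877.9253 min
Eclipse fraction = arcsin(R_E/r)/pi = arcsin(6371.0000/30371.4170)/pi
= arcsin(0.2097696)/pi = 0.06727139
Eclipse duration = 0.06727139 * 877.9253 = 59.0593 min

59.0593 minutes


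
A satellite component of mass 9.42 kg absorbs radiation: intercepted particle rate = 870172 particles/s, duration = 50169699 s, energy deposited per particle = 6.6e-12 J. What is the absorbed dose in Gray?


Total energy deposited = rate * time * E_per
  = 870172 * 50169699 * 6.6e-12 = 288.1314 J
Dose = E_total / mass = 288.1314 / 9.42
Dose = 30.5872 Gy

30.5872 Gy


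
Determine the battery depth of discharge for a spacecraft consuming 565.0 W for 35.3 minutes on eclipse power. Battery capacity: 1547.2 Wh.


E_used = P * t / 60 = 565.0 * 35.3 / 60 = 332.4083 Wh
DOD = E_used / E_total * 100 = 332.4083 / 1547.2 * 100
DOD = 21.4845 %

21.4845 %


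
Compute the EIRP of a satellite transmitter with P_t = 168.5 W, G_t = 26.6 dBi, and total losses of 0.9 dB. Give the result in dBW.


Pt = 168.5 W = 22.2660 dBW
EIRP = Pt_dBW + Gt - losses = 22.2660 + 26.6 - 0.9 = 47.9660 dBW

47.9660 dBW


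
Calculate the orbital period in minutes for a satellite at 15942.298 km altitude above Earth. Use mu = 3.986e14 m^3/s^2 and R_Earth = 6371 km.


r = 22313.2980 km = 2.2313298e+07 m
T = 2*pi*sqrt(r^3/mu) = 2*pi*sqrt(1.1109418e+22 / 3.986e14)
T = 33170.8706 s = 552.8478 min

552.8478 minutes


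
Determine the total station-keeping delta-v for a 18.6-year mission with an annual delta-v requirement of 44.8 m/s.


dV = rate * years = 44.8 * 18.6
dV = 833.2800 m/s

833.2800 m/s


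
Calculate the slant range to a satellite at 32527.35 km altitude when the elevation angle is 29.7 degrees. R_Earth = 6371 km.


h = 32527.35 km, el = 29.7 deg
d = -R_E*sin(el) + sqrt((R_E*sin(el))^2 + 2*R_E*h + h^2)
d = -6371.0000*sin(0.5183628) + sqrt((6371.0000*0.4954587)^2 + 2*6371.0000*32527.35 + 32527.35^2)
d = 35346.1069 km

35346.1069 km


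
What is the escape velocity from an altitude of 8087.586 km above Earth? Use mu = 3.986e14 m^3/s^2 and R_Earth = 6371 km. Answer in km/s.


r = 6371.0 + 8087.586 = 14458.5860 km = 1.4458586e+07 m
v_esc = sqrt(2*mu/r) = sqrt(2*3.986e14 / 1.4458586e+07)
v_esc = 7425.4150 m/s = 7.4254 km/s

7.4254 km/s


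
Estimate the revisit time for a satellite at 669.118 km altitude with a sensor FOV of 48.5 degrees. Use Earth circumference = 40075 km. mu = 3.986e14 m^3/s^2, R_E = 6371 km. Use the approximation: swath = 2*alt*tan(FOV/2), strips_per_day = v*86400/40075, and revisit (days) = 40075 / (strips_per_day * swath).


swath = 2*669.118*tan(0.4232423) = 602.8314 km
v = sqrt(mu/r) = 7524.5179 m/s = 7.5245 km/s
strips/day = v*86400/40075 = 7.5245*86400/40075 = 16.2225
coverage/day = strips * swath = 16.2225 * 602.8314 = 9779.4567 km
revisit = 40075 / 9779.4567 = 4.0979 days

4.0979 days


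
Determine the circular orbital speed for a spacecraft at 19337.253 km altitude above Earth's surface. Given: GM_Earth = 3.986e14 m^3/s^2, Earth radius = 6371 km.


r = R_E + alt = 6371.0 + 19337.253 = 25708.2530 km = 2.5708253e+07 m
v = sqrt(mu/r) = sqrt(3.986e14 / 2.5708253e+07) = 3937.6070 m/s = 3.9376 km/s

3.9376 km/s


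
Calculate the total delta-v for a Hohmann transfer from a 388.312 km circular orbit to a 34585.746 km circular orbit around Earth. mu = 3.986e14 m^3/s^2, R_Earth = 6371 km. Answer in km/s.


r1 = 6759.3120 km = 6.759312e+06 m
r2 = 40956.7460 km = 4.0956746e+07 m
dv1 = sqrt(mu/r1)*(sqrt(2*r2/(r1+r2)) - 1) = 2382.2774 m/s
dv2 = sqrt(mu/r2)*(1 - sqrt(2*r1/(r1+r2))) = 1459.1465 m/s
total dv = |dv1| + |dv2| = 2382.2774 + 1459.1465 = 3841.4239 m/s = 3.8414 km/s

3.8414 km/s


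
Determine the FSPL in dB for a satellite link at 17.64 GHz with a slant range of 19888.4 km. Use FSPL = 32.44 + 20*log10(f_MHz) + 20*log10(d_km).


f = 17.64 GHz = 17640.0000 MHz
d = 19888.4 km
FSPL = 32.44 + 20*log10(17640.0000) + 20*log10(19888.4)
FSPL = 32.44 + 84.9300 + 85.9720
FSPL = 203.3420 dB

203.3420 dB


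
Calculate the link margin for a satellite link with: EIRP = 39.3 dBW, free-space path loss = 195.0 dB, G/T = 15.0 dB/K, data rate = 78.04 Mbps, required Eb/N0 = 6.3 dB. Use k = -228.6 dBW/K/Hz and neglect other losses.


C/N0 = EIRP - FSPL + G/T - k = 39.3 - 195.0 + 15.0 - (-228.6)
C/N0 = 87.9000 dB-Hz
R_b = 78.04 Mbps = 7.804e+07 bps -> 10*log10(R_b) = 78.9232 dB-Hz
Eb/N0 = C/N0 - 10*log10(R_b) = 87.9000 - 78.9232 = 8.9768 dB
Margin = Eb/N0 - Eb/N0_req = 8.9768 - 6.3 = 2.6768 dB (link closes)

2.6768 dB


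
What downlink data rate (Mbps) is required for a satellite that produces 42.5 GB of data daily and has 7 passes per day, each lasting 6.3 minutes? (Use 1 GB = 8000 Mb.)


total contact time = 7 * 6.3 * 60 = 2646.0000 s
data = 42.5 GB = 340000.0000 Mb
rate = 340000.0000 / 2646.0000 = 128.4958 Mbps

128.4958 Mbps


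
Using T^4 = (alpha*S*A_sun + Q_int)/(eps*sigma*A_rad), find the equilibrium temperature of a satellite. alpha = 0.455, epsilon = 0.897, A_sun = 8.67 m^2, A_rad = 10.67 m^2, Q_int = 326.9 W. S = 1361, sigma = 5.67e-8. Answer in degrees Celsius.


Numerator = alpha*S*A_sun + Q_int = 0.455*1361*8.67 + 326.9 = 5695.8408 W
Denominator = eps*sigma*A_rad = 0.897*5.67e-8*10.67 = 5.4267513e-07 W/K^4
T^4 = 1.0495857e+10 K^4
T = 320.0770 K = 46.9270 C

46.9270 degrees Celsius


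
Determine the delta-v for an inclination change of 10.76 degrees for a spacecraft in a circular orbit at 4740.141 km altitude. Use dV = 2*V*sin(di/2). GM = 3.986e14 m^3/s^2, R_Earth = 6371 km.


r = 11111.1410 km = 1.1111141e+07 m
V = sqrt(mu/r) = 5989.4827 m/s
di = 10.76 deg = 0.1877974 rad
dV = 2*V*sin(di/2) = 2*5989.4827*sin(0.09389871)
dV = 1123.1573 m/s = 1.1232 km/s

1.1232 km/s


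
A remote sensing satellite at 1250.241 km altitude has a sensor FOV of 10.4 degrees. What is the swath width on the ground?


FOV = 10.4 deg = 0.1815142 rad
swath = 2 * alt * tan(FOV/2) = 2 * 1250.241 * tan(0.09075712)
swath = 2 * 1250.241 * 0.09100713
swath = 227.5617 km

227.5617 km


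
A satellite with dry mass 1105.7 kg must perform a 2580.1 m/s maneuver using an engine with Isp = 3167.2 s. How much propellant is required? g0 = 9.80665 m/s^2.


ve = Isp * g0 = 3167.2 * 9.80665 = 31059.621880 m/s
mass ratio = exp(dv/ve) = exp(2580.1/31059.621880) = 1.08661707
m_prop = m_dry * (mr - 1) = 1105.7 * (1.08661707 - 1)
m_prop = 95.7725 kg

95.7725 kg


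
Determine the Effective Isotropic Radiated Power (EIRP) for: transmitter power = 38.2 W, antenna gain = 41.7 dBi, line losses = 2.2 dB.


Pt = 38.2 W = 15.8206 dBW
EIRP = Pt_dBW + Gt - losses = 15.8206 + 41.7 - 2.2 = 55.3206 dBW

55.3206 dBW


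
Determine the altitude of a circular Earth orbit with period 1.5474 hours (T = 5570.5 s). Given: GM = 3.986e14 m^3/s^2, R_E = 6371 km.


T = 5570.5 s
r = (mu*T^2/(4*pi^2))^(1/3) = (3.986e14 * 5570.5^2 / (4*pi^2))^(1/3)
r = 6.7918586e+06 m = 6791.8586 km
alt = r - R_E = 6791.8586 - 6371 = 420.8586 km

420.8586 km


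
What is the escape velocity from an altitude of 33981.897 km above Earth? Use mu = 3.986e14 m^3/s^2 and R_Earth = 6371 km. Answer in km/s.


r = 6371.0 + 33981.897 = 40352.8970 km = 4.0352897e+07 m
v_esc = sqrt(2*mu/r) = sqrt(2*3.986e14 / 4.0352897e+07)
v_esc = 4444.7392 m/s = 4.4447 km/s

4.4447 km/s


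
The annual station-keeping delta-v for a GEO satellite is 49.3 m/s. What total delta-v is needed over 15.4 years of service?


dV = rate * years = 49.3 * 15.4
dV = 759.2200 m/s

759.2200 m/s


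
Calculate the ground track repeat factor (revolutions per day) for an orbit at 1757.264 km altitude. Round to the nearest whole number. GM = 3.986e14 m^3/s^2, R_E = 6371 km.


r = 8.128264e+06 m
T = 2*pi*sqrt(r^3/mu) = 7293.0287 s = 121.5505 min
revs/day = 1440 / 121.5505 = 11.8469
Rounded: 12 revolutions per day

12 revolutions per day


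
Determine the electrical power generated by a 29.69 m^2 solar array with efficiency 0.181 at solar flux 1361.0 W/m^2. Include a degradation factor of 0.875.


P = area * eta * S * degradation
P = 29.69 * 0.181 * 1361.0 * 0.875
P = 6399.6313 W

6399.6313 W


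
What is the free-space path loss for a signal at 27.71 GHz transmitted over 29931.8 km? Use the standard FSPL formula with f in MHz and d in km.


f = 27.71 GHz = 27710.0000 MHz
d = 29931.8 km
FSPL = 32.44 + 20*log10(27710.0000) + 20*log10(29931.8)
FSPL = 32.44 + 88.8527 + 89.5227
FSPL = 210.8154 dB

210.8154 dB


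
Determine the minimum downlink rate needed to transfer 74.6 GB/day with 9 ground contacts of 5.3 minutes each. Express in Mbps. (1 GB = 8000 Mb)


total contact time = 9 * 5.3 * 60 = 2862.0000 s
data = 74.6 GB = 596800.0000 Mb
rate = 596800.0000 / 2862.0000 = 208.5255 Mbps

208.5255 Mbps


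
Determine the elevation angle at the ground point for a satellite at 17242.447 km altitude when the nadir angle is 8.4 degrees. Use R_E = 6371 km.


r = R_E + alt = 23613.4470 km
Law of sines in the satellite / Earth-center / ground-point triangle:
  sin(nadir)/R_E = sin(90 + el)/r  =>  cos(el) = (r/R_E)*sin(nadir)
cos(el) = (23613.4470 / 6371.0000) * sin(8.4 deg) = 0.5414415
el = arccos(0.5414415) = 57.2182 deg
(Earth-central angle = 90 - nadir - el = 24.3818 deg)

57.2182 degrees


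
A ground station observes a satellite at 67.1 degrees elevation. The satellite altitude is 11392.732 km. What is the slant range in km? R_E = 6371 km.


h = 11392.732 km, el = 67.1 deg
d = -R_E*sin(el) + sqrt((R_E*sin(el))^2 + 2*R_E*h + h^2)
d = -6371.0000*sin(1.1711) + sqrt((6371.0000*0.9211854)^2 + 2*6371.0000*11392.732 + 11392.732^2)
d = 11721.0168 km

11721.0168 km


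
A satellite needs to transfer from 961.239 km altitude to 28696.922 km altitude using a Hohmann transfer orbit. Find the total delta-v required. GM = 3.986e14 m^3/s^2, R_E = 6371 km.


r1 = 7332.2390 km = 7.332239e+06 m
r2 = 35067.9220 km = 3.5067922e+07 m
dv1 = sqrt(mu/r1)*(sqrt(2*r2/(r1+r2)) - 1) = 2109.6966 m/s
dv2 = sqrt(mu/r2)*(1 - sqrt(2*r1/(r1+r2))) = 1388.6978 m/s
total dv = |dv1| + |dv2| = 2109.6966 + 1388.6978 = 3498.3944 m/s = 3.4984 km/s

3.4984 km/s


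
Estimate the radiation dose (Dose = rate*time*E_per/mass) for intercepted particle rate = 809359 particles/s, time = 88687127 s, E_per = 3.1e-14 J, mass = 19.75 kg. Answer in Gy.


Total energy deposited = rate * time * E_per
  = 809359 * 88687127 * 3.1e-14 = 2.2252 J
Dose = E_total / mass = 2.2252 / 19.75
Dose = 0.1126669 Gy

0.1127 Gy


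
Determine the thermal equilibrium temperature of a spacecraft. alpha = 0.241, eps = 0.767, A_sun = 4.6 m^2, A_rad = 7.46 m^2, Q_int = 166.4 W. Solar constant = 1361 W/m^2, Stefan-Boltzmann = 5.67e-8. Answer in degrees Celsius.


Numerator = alpha*S*A_sun + Q_int = 0.241*1361*4.6 + 166.4 = 1675.2046 W
Denominator = eps*sigma*A_rad = 0.767*5.67e-8*7.46 = 3.2442719e-07 W/K^4
T^4 = 5.1635764e+09 K^4
T = 268.0635 K = -5.0865 C

-5.0865 degrees Celsius


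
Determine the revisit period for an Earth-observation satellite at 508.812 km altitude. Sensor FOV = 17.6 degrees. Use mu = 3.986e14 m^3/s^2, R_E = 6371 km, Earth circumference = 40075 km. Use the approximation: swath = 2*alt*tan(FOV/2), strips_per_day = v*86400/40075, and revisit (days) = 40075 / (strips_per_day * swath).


swath = 2*508.812*tan(0.153589) = 157.5365 km
v = sqrt(mu/r) = 7611.6772 m/s = 7.6117 km/s
strips/day = v*86400/40075 = 7.6117*86400/40075 = 16.4105
coverage/day = strips * swath = 16.4105 * 157.5365 = 2585.2457 km
revisit = 40075 / 2585.2457 = 15.5014 days

15.5014 days


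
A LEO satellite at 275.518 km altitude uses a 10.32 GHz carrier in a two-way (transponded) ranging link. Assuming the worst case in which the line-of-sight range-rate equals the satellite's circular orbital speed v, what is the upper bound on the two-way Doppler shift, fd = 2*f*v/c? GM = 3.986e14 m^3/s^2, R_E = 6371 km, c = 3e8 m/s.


r = 6.646518e+06 m
v = sqrt(mu/r) = 7744.1107 m/s (worst-case radial velocity)
f = 10.32 GHz = 1.032e+10 Hz
fd = 2*f*v/c = 2*1.032e+10*7744.1107/3.0e+08
fd = 532794.8187 Hz

532794.8187 Hz


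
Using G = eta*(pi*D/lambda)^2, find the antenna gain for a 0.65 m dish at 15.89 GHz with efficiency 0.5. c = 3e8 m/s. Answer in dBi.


lambda = c/f = 3e8 / 1.589e+10 = 0.0188798 m
G = eta*(pi*D/lambda)^2 = 0.5*(pi*0.65/0.0188798)^2
G = 5849.2711 (linear)
G = 10*log10(5849.2711) = 37.6710 dBi

37.6710 dBi


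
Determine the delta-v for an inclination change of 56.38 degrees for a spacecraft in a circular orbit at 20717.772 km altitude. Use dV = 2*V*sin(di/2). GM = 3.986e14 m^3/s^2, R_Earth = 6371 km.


r = 27088.7720 km = 2.7088772e+07 m
V = sqrt(mu/r) = 3835.9593 m/s
di = 56.38 deg = 0.9840166 rad
dV = 2*V*sin(di/2) = 2*3835.9593*sin(0.4920083)
dV = 3624.1909 m/s = 3.6242 km/s

3.6242 km/s


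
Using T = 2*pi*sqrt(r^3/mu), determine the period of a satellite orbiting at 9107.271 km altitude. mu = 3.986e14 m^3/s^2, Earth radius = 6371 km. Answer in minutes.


r = 15478.2710 km = 1.5478271e+07 m
T = 2*pi*sqrt(r^3/mu) = 2*pi*sqrt(3.7082358e+21 / 3.986e14)
T = 19164.3852 s = 319.4064 min

319.4064 minutes


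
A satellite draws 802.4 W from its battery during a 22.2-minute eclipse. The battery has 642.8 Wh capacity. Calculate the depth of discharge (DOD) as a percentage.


E_used = P * t / 60 = 802.4 * 22.2 / 60 = 296.8880 Wh
DOD = E_used / E_total * 100 = 296.8880 / 642.8 * 100
DOD = 46.1867 %

46.1867 %


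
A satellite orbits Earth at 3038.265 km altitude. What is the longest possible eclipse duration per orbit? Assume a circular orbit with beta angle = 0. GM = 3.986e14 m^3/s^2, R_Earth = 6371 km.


r = 9409.2650 km
T = 151.3887 min
Eclipse fraction = arcsin(R_E/r)/pi = arcsin(6371.0000/9409.2650)/pi
= arcsin(0.6770986)/pi = 0.2367629
Eclipse duration = 0.2367629 * 151.3887 = 35.8432 min

35.8432 minutes


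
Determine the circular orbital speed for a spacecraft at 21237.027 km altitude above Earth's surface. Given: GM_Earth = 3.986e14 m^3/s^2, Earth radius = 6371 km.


r = R_E + alt = 6371.0 + 21237.027 = 27608.0270 km = 2.7608027e+07 m
v = sqrt(mu/r) = sqrt(3.986e14 / 2.7608027e+07) = 3799.7145 m/s = 3.7997 km/s

3.7997 km/s


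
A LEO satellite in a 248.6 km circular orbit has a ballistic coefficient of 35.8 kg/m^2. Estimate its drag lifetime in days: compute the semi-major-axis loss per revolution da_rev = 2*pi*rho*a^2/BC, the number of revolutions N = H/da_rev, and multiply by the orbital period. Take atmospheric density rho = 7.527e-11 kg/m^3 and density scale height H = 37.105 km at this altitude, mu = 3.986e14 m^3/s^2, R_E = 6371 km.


a = R_E + alt = 6619.6000 km = 6.6196e+06 m
da_rev = 2*pi*rho*a^2/BC = 2*pi*7.527e-11*(6.6196e+06)^2/35.8 = 578.871612 m per revolution
N = H/da_rev = 37105.0000 m / 578.871612 m = 64.0988 revolutions
P = 2*pi*sqrt(a^3/mu) = 5359.9266 s
lifetime = N*P = 64.0988 * 5359.9266 = 343565.0880 s = 3.9764 days

3.9764 days


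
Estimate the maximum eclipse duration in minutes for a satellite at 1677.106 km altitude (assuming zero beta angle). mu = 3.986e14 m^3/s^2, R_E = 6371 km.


r = 8048.1060 km
T = 119.7569 min
Eclipse fraction = arcsin(R_E/r)/pi = arcsin(6371.0000/8048.1060)/pi
= arcsin(0.7916148)/pi = 0.2907593
Eclipse duration = 0.2907593 * 119.7569 = 34.8204 min

34.8204 minutes


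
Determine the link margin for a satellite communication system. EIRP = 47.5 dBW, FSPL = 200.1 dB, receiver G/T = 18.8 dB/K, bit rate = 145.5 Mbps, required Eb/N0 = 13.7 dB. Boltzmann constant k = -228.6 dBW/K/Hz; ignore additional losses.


C/N0 = EIRP - FSPL + G/T - k = 47.5 - 200.1 + 18.8 - (-228.6)
C/N0 = 94.8000 dB-Hz
R_b = 145.5 Mbps = 1.455e+08 bps -> 10*log10(R_b) = 81.6286 dB-Hz
Eb/N0 = C/N0 - 10*log10(R_b) = 94.8000 - 81.6286 = 13.1714 dB
Margin = Eb/N0 - Eb/N0_req = 13.1714 - 13.7 = -0.5286299 dB (negative margin: link does not close)

-0.5286 dB


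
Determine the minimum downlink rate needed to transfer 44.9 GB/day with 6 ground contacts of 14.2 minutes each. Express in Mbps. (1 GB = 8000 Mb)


total contact time = 6 * 14.2 * 60 = 5112.0000 s
data = 44.9 GB = 359200.0000 Mb
rate = 359200.0000 / 5112.0000 = 70.2660 Mbps

70.2660 Mbps


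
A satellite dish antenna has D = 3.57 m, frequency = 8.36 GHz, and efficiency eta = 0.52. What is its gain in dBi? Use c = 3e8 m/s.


lambda = c/f = 3e8 / 8.36e+09 = 0.03588517 m
G = eta*(pi*D/lambda)^2 = 0.52*(pi*3.57/0.03588517)^2
G = 50793.6669 (linear)
G = 10*log10(50793.6669) = 47.0581 dBi

47.0581 dBi


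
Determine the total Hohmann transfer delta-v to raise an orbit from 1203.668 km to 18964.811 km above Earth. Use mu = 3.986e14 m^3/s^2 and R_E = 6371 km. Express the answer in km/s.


r1 = 7574.6680 km = 7.574668e+06 m
r2 = 25335.8110 km = 2.5335811e+07 m
dv1 = sqrt(mu/r1)*(sqrt(2*r2/(r1+r2)) - 1) = 1747.0807 m/s
dv2 = sqrt(mu/r2)*(1 - sqrt(2*r1/(r1+r2))) = 1275.3364 m/s
total dv = |dv1| + |dv2| = 1747.0807 + 1275.3364 = 3022.4171 m/s = 3.0224 km/s

3.0224 km/s


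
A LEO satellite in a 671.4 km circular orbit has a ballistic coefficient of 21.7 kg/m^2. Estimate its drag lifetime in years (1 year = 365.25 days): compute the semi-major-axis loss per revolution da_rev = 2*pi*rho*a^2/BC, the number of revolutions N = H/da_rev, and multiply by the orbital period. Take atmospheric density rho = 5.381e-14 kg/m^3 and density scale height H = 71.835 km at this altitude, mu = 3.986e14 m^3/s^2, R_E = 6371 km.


a = R_E + alt = 7042.4000 km = 7.0424e+06 m
da_rev = 2*pi*rho*a^2/BC = 2*pi*5.381e-14*(7.0424e+06)^2/21.7 = 0.772724183 m per revolution
N = H/da_rev = 71835.0000 m / 0.772724183 m = 92963.3128 revolutions
P = 2*pi*sqrt(a^3/mu) = 5881.5562 s
lifetime = N*P = 92963.3128 * 5881.5562 = 5.4676895e+08 s = 6328.3444 days
years = 6328.3444 / 365.25 = 17.3261 years

17.3261 years


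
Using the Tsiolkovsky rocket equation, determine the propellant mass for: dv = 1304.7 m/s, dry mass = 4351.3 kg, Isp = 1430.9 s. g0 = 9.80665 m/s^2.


ve = Isp * g0 = 1430.9 * 9.80665 = 14032.335485 m/s
mass ratio = exp(dv/ve) = exp(1304.7/14032.335485) = 1.09743771
m_prop = m_dry * (mr - 1) = 4351.3 * (1.09743771 - 1)
m_prop = 423.9807 kg

423.9807 kg


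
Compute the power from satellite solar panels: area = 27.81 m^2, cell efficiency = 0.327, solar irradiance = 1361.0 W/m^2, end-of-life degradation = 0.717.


P = area * eta * S * degradation
P = 27.81 * 0.327 * 1361.0 * 0.717
P = 8874.1348 W

8874.1348 W


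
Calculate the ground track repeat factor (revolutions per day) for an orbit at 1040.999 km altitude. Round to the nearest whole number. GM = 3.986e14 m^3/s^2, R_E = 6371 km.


r = 7.411999e+06 m
T = 2*pi*sqrt(r^3/mu) = 6350.5925 s = 105.8432 min
revs/day = 1440 / 105.8432 = 13.6050
Rounded: 14 revolutions per day

14 revolutions per day


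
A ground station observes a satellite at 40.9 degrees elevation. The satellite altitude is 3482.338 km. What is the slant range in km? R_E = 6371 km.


h = 3482.338 km, el = 40.9 deg
d = -R_E*sin(el) + sqrt((R_E*sin(el))^2 + 2*R_E*h + h^2)
d = -6371.0000*sin(0.7138397) + sqrt((6371.0000*0.6547408)^2 + 2*6371.0000*3482.338 + 3482.338^2)
d = 4425.0886 km

4425.0886 km


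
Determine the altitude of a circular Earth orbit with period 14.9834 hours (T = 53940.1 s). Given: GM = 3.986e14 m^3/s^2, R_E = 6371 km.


T = 53940.1 s
r = (mu*T^2/(4*pi^2))^(1/3) = (3.986e14 * 53940.1^2 / (4*pi^2))^(1/3)
r = 3.0855578e+07 m = 30855.5778 km
alt = r - R_E = 30855.5778 - 6371 = 24484.5778 km

24484.5778 km


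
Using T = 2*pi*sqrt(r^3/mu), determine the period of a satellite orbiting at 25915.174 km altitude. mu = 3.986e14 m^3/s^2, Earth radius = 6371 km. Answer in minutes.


r = 32286.1740 km = 3.2286174e+07 m
T = 2*pi*sqrt(r^3/mu) = 2*pi*sqrt(3.3655012e+22 / 3.986e14)
T = 57734.5913 s = 962.2432 min

962.2432 minutes


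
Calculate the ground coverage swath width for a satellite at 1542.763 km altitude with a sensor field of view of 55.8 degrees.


FOV = 55.8 deg = 0.9738937 rad
swath = 2 * alt * tan(FOV/2) = 2 * 1542.763 * tan(0.4869469)
swath = 2 * 1542.763 * 0.5294727
swath = 1633.7019 km

1633.7019 km


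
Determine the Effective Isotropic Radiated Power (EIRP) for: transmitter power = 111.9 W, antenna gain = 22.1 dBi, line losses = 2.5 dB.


Pt = 111.9 W = 20.4883 dBW
EIRP = Pt_dBW + Gt - losses = 20.4883 + 22.1 - 2.5 = 40.0883 dBW

40.0883 dBW


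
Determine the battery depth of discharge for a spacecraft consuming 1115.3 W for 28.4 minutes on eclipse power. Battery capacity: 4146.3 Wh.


E_used = P * t / 60 = 1115.3 * 28.4 / 60 = 527.9087 Wh
DOD = E_used / E_total * 100 = 527.9087 / 4146.3 * 100
DOD = 12.7320 %

12.7320 %


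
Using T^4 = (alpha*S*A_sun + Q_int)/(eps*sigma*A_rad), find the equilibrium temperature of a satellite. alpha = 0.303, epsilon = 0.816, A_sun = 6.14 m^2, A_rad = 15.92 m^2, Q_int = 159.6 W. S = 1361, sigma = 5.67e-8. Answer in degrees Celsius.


Numerator = alpha*S*A_sun + Q_int = 0.303*1361*6.14 + 159.6 = 2691.6316 W
Denominator = eps*sigma*A_rad = 0.816*5.67e-8*15.92 = 7.3657382e-07 W/K^4
T^4 = 3.6542591e+09 K^4
T = 245.8668 K = -27.2832 C

-27.2832 degrees Celsius


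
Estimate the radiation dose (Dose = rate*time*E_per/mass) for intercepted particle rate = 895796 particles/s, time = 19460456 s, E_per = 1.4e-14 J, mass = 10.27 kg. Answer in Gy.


Total energy deposited = rate * time * E_per
  = 895796 * 19460456 * 1.4e-14 = 0.2440564 J
Dose = E_total / mass = 0.2440564 / 10.27
Dose = 0.02376401 Gy

0.0238 Gy


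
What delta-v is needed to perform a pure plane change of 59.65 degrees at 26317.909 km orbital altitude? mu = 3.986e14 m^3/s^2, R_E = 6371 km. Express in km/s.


r = 32688.9090 km = 3.2688909e+07 m
V = sqrt(mu/r) = 3491.9534 m/s
di = 59.65 deg = 1.0411 rad
dV = 2*V*sin(di/2) = 2*3491.9534*sin(0.5205444)
dV = 3473.4638 m/s = 3.4735 km/s

3.4735 km/s


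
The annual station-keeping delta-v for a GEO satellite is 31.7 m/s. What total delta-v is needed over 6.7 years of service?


dV = rate * years = 31.7 * 6.7
dV = 212.3900 m/s

212.3900 m/s


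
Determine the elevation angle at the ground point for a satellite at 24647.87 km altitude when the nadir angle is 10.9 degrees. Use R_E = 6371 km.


r = R_E + alt = 31018.8700 km
Law of sines in the satellite / Earth-center / ground-point triangle:
  sin(nadir)/R_E = sin(90 + el)/r  =>  cos(el) = (r/R_E)*sin(nadir)
cos(el) = (31018.8700 / 6371.0000) * sin(10.9 deg) = 0.9206603
el = arccos(0.9206603) = 22.9772 deg
(Earth-central angle = 90 - nadir - el = 56.1228 deg)

22.9772 degrees


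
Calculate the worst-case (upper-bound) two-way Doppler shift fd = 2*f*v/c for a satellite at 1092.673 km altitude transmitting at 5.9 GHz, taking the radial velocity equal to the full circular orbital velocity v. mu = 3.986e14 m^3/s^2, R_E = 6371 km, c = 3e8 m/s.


r = 7.463673e+06 m
v = sqrt(mu/r) = 7307.8958 m/s (worst-case radial velocity)
f = 5.9 GHz = 5.9e+09 Hz
fd = 2*f*v/c = 2*5.9e+09*7307.8958/3.0e+08
fd = 287443.9008 Hz

287443.9008 Hz


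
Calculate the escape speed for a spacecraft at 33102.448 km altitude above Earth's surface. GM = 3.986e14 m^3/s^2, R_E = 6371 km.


r = 6371.0 + 33102.448 = 39473.4480 km = 3.9473448e+07 m
v_esc = sqrt(2*mu/r) = sqrt(2*3.986e14 / 3.9473448e+07)
v_esc = 4493.9798 m/s = 4.4940 km/s

4.4940 km/s


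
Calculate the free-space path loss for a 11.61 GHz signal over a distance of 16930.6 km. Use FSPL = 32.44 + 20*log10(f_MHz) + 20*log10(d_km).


f = 11.61 GHz = 11610.0000 MHz
d = 16930.6 km
FSPL = 32.44 + 20*log10(11610.0000) + 20*log10(16930.6)
FSPL = 32.44 + 81.2966 + 84.5734
FSPL = 198.3101 dB

198.3101 dB


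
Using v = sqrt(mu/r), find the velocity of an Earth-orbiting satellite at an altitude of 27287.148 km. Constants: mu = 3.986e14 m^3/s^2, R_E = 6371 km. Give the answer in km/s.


r = R_E + alt = 6371.0 + 27287.148 = 33658.1480 km = 3.3658148e+07 m
v = sqrt(mu/r) = sqrt(3.986e14 / 3.3658148e+07) = 3441.3080 m/s = 3.4413 km/s

3.4413 km/s


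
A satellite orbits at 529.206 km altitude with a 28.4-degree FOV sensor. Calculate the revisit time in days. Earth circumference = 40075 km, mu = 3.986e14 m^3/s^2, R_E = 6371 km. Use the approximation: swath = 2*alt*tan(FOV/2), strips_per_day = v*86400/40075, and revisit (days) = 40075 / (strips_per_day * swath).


swath = 2*529.206*tan(0.2478368) = 267.8194 km
v = sqrt(mu/r) = 7600.4205 m/s = 7.6004 km/s
strips/day = v*86400/40075 = 7.6004*86400/40075 = 16.3862
coverage/day = strips * swath = 16.3862 * 267.8194 = 4388.5382 km
revisit = 40075 / 4388.5382 = 9.1317 days

9.1317 days


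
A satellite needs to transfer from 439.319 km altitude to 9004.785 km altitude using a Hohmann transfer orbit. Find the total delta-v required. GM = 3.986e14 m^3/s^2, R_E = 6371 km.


r1 = 6810.3190 km = 6.810319e+06 m
r2 = 15375.7850 km = 1.5375785e+07 m
dv1 = sqrt(mu/r1)*(sqrt(2*r2/(r1+r2)) - 1) = 1356.5424 m/s
dv2 = sqrt(mu/r2)*(1 - sqrt(2*r1/(r1+r2))) = 1102.1442 m/s
total dv = |dv1| + |dv2| = 1356.5424 + 1102.1442 = 2458.6865 m/s = 2.4587 km/s

2.4587 km/s


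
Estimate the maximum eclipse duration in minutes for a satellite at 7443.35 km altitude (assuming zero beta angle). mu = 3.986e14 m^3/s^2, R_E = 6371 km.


r = 13814.3500 km
T = 269.3120 min
Eclipse fraction = arcsin(R_E/r)/pi = arcsin(6371.0000/13814.3500)/pi
= arcsin(0.4611871)/pi = 0.1525763
Eclipse duration = 0.1525763 * 269.3120 = 41.0906 min

41.0906 minutes


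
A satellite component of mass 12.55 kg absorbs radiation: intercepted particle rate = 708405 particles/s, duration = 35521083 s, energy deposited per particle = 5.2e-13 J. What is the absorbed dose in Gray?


Total energy deposited = rate * time * E_per
  = 708405 * 35521083 * 5.2e-13 = 13.0849 J
Dose = E_total / mass = 13.0849 / 12.55
Dose = 1.0426 Gy

1.0426 Gy


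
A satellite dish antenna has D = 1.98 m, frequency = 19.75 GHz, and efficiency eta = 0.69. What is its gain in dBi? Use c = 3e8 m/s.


lambda = c/f = 3e8 / 1.975e+10 = 0.01518987 m
G = eta*(pi*D/lambda)^2 = 0.69*(pi*1.98/0.01518987)^2
G = 115710.0036 (linear)
G = 10*log10(115710.0036) = 50.6337 dBi

50.6337 dBi


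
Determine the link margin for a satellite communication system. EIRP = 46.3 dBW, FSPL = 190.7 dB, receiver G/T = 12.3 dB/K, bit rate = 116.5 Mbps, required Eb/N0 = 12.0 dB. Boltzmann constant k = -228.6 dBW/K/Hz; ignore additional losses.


C/N0 = EIRP - FSPL + G/T - k = 46.3 - 190.7 + 12.3 - (-228.6)
C/N0 = 96.5000 dB-Hz
R_b = 116.5 Mbps = 1.165e+08 bps -> 10*log10(R_b) = 80.6633 dB-Hz
Eb/N0 = C/N0 - 10*log10(R_b) = 96.5000 - 80.6633 = 15.8367 dB
Margin = Eb/N0 - Eb/N0_req = 15.8367 - 12.0 = 3.8367 dB (link closes)

3.8367 dB


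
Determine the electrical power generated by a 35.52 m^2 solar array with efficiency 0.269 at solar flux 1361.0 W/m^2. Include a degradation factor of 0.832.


P = area * eta * S * degradation
P = 35.52 * 0.269 * 1361.0 * 0.832
P = 10819.4875 W

10819.4875 W


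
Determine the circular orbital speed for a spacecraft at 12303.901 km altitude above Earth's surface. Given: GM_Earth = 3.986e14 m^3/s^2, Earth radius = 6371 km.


r = R_E + alt = 6371.0 + 12303.901 = 18674.9010 km = 1.8674901e+07 m
v = sqrt(mu/r) = sqrt(3.986e14 / 1.8674901e+07) = 4619.9736 m/s = 4.6200 km/s

4.6200 km/s


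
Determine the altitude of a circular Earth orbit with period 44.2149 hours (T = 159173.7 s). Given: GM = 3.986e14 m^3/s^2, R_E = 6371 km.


T = 159173.7 s
r = (mu*T^2/(4*pi^2))^(1/3) = (3.986e14 * 159173.7^2 / (4*pi^2))^(1/3)
r = 6.3480459e+07 m = 63480.4593 km
alt = r - R_E = 63480.4593 - 6371 = 57109.4593 km

57109.4593 km


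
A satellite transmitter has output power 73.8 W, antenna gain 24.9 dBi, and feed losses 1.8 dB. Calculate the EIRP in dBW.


Pt = 73.8 W = 18.6806 dBW
EIRP = Pt_dBW + Gt - losses = 18.6806 + 24.9 - 1.8 = 41.7806 dBW

41.7806 dBW


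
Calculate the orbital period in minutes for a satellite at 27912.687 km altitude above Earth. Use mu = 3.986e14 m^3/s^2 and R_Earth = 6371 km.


r = 34283.6870 km = 3.4283687e+07 m
T = 2*pi*sqrt(r^3/mu) = 2*pi*sqrt(4.0296058e+22 / 3.986e14)
T = 63174.6004 s = 1052.9100 min

1052.9100 minutes


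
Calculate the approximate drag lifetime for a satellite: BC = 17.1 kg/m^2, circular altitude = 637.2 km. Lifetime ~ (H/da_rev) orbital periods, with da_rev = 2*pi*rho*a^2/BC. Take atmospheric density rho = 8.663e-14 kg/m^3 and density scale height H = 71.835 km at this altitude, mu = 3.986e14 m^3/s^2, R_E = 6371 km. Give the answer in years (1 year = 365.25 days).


a = R_E + alt = 7008.2000 km = 7.0082e+06 m
da_rev = 2*pi*rho*a^2/BC = 2*pi*8.663e-14*(7.0082e+06)^2/17.1 = 1.563382 m per revolution
N = H/da_rev = 71835.0000 m / 1.563382 m = 45948.4694 revolutions
P = 2*pi*sqrt(a^3/mu) = 5838.7644 s
lifetime = N*P = 45948.4694 * 5838.7644 = 2.6828229e+08 s = 3105.1191 days
years = 3105.1191 / 365.25 = 8.5014 years

8.5014 years


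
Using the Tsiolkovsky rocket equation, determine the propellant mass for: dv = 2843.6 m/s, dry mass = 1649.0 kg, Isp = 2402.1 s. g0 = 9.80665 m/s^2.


ve = Isp * g0 = 2402.1 * 9.80665 = 23556.553965 m/s
mass ratio = exp(dv/ve) = exp(2843.6/23556.553965) = 1.12830189
m_prop = m_dry * (mr - 1) = 1649.0 * (1.12830189 - 1)
m_prop = 211.5698 kg

211.5698 kg
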